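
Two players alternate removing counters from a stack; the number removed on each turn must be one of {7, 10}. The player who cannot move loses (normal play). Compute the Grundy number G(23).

0

G(0) = 0
G(1) = mex{} = 0
G(2) = mex{} = 0
G(3) = mex{} = 0
G(4) = mex{} = 0
G(5) = mex{} = 0
G(6) = mex{} = 0
G(7) = mex{0} = 1
G(8) = mex{0} = 1
G(9) = mex{0} = 1
G(10) = mex{0,0} = 1
G(11) = mex{0,0} = 1
G(12) = mex{0,0} = 1
G(13) = mex{0,0} = 1
G(14) = mex{1,0} = 2
G(15) = mex{1,0} = 2
G(16) = mex{1,0} = 2
G(17) = mex{1,1} = 0
G(18) = mex{1,1} = 0
G(19) = mex{1,1} = 0
G(20) = mex{1,1} = 0
G(21) = mex{2,1} = 0
G(22) = mex{2,1} = 0
G(23) = mex{2,1} = 0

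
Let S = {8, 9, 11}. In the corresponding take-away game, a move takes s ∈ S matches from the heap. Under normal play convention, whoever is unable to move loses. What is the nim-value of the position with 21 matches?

n :  0  1  2  3  4  5  6  7  8  9 10 11 12 13 14 15 16 17 18 19 20 21
G :  0  0  0  0  0  0  0  0  1  1  1  1  1  1  1  1  2  2  2  0  0  0

0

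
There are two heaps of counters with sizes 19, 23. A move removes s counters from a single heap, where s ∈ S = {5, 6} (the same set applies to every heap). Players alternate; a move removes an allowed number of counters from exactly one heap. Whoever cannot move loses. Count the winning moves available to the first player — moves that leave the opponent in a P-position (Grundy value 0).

All heaps use S = {5, 6}:
n :  0  1  2  3  4  5  6  7  8  9 10 11 12 13 14 15 16 17 18 19 20 21 22 23
G :  0  0  0  0  0  1  1  1  1  1  2  0  0  0  0  0  1  1  1  1  1  2  0  0
Heap A: G(19) = 1.
Heap B: G(23) = 0.
Combined Grundy value = 1 ⊕ 0 = 1.
A winning move leaves total XOR = 0, i.e. changes one component's Grundy value g to g ⊕ X where X is the current total.
Heap A: need g' = 1⊕1 = 0. Options: 19−5→G=0, 19−6→G=0. Hits: 2.
Heap B: need g' = 0⊕1 = 1. Options: 23−5→G=1, 23−6→G=1. Hits: 2.

4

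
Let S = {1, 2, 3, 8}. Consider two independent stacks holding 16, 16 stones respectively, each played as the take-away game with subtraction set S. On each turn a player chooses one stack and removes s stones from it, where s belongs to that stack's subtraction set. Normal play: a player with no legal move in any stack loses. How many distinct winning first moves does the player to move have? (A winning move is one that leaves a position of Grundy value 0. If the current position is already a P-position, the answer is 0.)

0

All stacks use S = {1, 2, 3, 8}:
G(0) = 0
G(1) = mex{0} = 1
G(2) = mex{1,0} = 2
G(3) = mex{2,1,0} = 3
G(4) = mex{3,2,1} = 0
G(5) = mex{0,3,2} = 1
G(6) = mex{1,0,3} = 2
G(7) = mex{2,1,0} = 3
G(8) = mex{3,2,1,0} = 4
G(9) = mex{4,3,2,1} = 0
G(10) = mex{0,4,3,2} = 1
G(11) = mex{1,0,4,3} = 2
G(12) = mex{2,1,0,0} = 3
G(13) = mex{3,2,1,1} = 0
G(14) = mex{0,3,2,2} = 1
G(15) = mex{1,0,3,3} = 2
G(16) = mex{2,1,0,4} = 3
Stack A: G(16) = 3.
Stack B: G(16) = 3.
Combined Grundy value = 3 ⊕ 3 = 0.
A winning move leaves total XOR = 0, i.e. changes one component's Grundy value g to g ⊕ X where X is the current total.
Stack A: target g' = 3⊕0 = 3, but every legal move changes the Grundy value (mex property), so 0 moves.
Stack B: target g' = 3⊕0 = 3, but every legal move changes the Grundy value (mex property), so 0 moves.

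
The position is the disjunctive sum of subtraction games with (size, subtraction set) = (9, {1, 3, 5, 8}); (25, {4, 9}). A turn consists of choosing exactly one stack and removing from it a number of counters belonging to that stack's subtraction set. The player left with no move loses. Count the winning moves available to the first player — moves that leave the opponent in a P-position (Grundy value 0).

Stack A, S = {1, 3, 5, 8}:
n : 0 1 2 3 4 5 6 7 8 9
G : 0 1 0 1 0 1 0 1 2 3
G_A(9) = 3.
Stack B, S = {4, 9}:
G(0) = 0
G(1) = mex{} = 0
G(2) = mex{} = 0
G(3) = mex{} = 0
G(4) = mex{0} = 1
G(5) = mex{0} = 1
G(6) = mex{0} = 1
G(7) = mex{0} = 1
G(8) = mex{1} = 0
G(9) = mex{1,0} = 2
G(10) = mex{1,0} = 2
G(11) = mex{1,0} = 2
G(12) = mex{0,0} = 1
G(13) = mex{2,1} = 0
G(14) = mex{2,1} = 0
G(15) = mex{2,1} = 0
G(16) = mex{1,1} = 0
G(17) = mex{0,0} = 1
G(18) = mex{0,2} = 1
G(19) = mex{0,2} = 1
G(20) = mex{0,2} = 1
G(21) = mex{1,1} = 0
G(22) = mex{1,0} = 2
G(23) = mex{1,0} = 2
G(24) = mex{1,0} = 2
G(25) = mex{0,0} = 1
G_B(25) = 1.
Combined Grundy value = 3 ⊕ 1 = 2.
A winning move leaves total XOR = 0, i.e. changes one component's Grundy value g to g ⊕ X where X is the current total.
Stack A: need g' = 3⊕2 = 1. Options: 9−1→G=2, 9−3→G=0, 9−5→G=0, 9−8→G=1. Hits: 1.
Stack B: need g' = 1⊕2 = 3. Options: 25−4→G=0, 25−9→G=0. Hits: 0.

1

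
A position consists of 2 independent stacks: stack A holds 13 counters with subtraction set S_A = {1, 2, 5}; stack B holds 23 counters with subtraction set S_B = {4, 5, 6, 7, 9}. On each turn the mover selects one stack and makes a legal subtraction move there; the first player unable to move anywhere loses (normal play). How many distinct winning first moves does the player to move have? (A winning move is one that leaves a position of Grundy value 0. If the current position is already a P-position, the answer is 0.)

Stack A, S = {1, 2, 5}:
G(0) = 0
G(1) = mex{0} = 1
G(2) = mex{1,0} = 2
G(3) = mex{2,1} = 0
G(4) = mex{0,2} = 1
G(5) = mex{1,0,0} = 2
G(6) = mex{2,1,1} = 0
G(7) = mex{0,2,2} = 1
G(8) = mex{1,0,0} = 2
G(9) = mex{2,1,1} = 0
G(10) = mex{0,2,2} = 1
G(11) = mex{1,0,0} = 2
G(12) = mex{2,1,1} = 0
G(13) = mex{0,2,2} = 1
G_A(13) = 1.
Stack B, S = {4, 5, 6, 7, 9}:
n :  0  1  2  3  4  5  6  7  8  9 10 11 12 13 14 15 16 17 18 19 20 21 22 23
G :  0  0  0  0  1  1  1  1  2  2  2  2  3  0  0  0  0  1  1  1  1  2  2  2
G_B(23) = 2.
Combined Grundy value = 1 ⊕ 2 = 3.
A winning move leaves total XOR = 0, i.e. changes one component's Grundy value g to g ⊕ X where X is the current total.
Stack A: need g' = 1⊕3 = 2. Options: 13−1→G=0, 13−2→G=2, 13−5→G=2. Hits: 2.
Stack B: need g' = 2⊕3 = 1. Options: 23−4→G=1, 23−5→G=1, 23−6→G=1, 23−7→G=0, 23−9→G=0. Hits: 3.

5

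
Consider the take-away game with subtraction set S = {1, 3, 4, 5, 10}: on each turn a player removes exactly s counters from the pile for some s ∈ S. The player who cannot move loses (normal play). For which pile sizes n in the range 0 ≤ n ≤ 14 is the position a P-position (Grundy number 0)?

0, 2, 8, 14

n :  0  1  2  3  4  5  6  7  8  9 10 11 12 13 14
G :  0  1  0  1  2  3  2  3  0  1  4  5  2  3  0
P-positions are exactly the n with G(n) = 0.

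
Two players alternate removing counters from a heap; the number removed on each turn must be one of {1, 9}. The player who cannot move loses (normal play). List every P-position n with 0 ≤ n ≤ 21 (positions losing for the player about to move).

0, 2, 4, 6, 8, 10, 12, 14, 16, 18, 20

n :  0  1  2  3  4  5  6  7  8  9 10 11 12 13 14 15 16 17 18 19 20 21
G :  0  1  0  1  0  1  0  1  0  1  0  1  0  1  0  1  0  1  0  1  0  1
P-positions are exactly the n with G(n) = 0.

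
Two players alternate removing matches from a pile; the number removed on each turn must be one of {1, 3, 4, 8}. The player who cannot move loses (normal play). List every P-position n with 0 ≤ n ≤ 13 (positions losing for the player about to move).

G(0) = 0
G(1) = mex{0} = 1
G(2) = mex{1} = 0
G(3) = mex{0,0} = 1
G(4) = mex{1,1,0} = 2
G(5) = mex{2,0,1} = 3
G(6) = mex{3,1,0} = 2
G(7) = mex{2,2,1} = 0
G(8) = mex{0,3,2,0} = 1
G(9) = mex{1,2,3,1} = 0
G(10) = mex{0,0,2,0} = 1
G(11) = mex{1,1,0,1} = 2
G(12) = mex{2,0,1,2} = 3
G(13) = mex{3,1,0,3} = 2
P-positions are exactly the n with G(n) = 0.

0, 2, 7, 9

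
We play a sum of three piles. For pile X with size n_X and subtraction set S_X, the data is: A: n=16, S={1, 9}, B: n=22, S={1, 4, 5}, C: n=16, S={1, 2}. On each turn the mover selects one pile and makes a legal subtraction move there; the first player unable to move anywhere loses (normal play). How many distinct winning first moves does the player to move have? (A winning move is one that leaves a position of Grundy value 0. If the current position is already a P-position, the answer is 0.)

2

Pile A, S = {1, 9}:
G(0) = 0
G(1) = mex{0} = 1
G(2) = mex{1} = 0
G(3) = mex{0} = 1
G(4) = mex{1} = 0
G(5) = mex{0} = 1
G(6) = mex{1} = 0
G(7) = mex{0} = 1
G(8) = mex{1} = 0
G(9) = mex{0,0} = 1
G(10) = mex{1,1} = 0
G(11) = mex{0,0} = 1
G(12) = mex{1,1} = 0
G(13) = mex{0,0} = 1
G(14) = mex{1,1} = 0
G(15) = mex{0,0} = 1
G(16) = mex{1,1} = 0
G_A(16) = 0.
Pile B, S = {1, 4, 5}:
G(0) = 0
G(1) = mex{0} = 1
G(2) = mex{1} = 0
G(3) = mex{0} = 1
G(4) = mex{1,0} = 2
G(5) = mex{2,1,0} = 3
G(6) = mex{3,0,1} = 2
G(7) = mex{2,1,0} = 3
G(8) = mex{3,2,1} = 0
G(9) = mex{0,3,2} = 1
G(10) = mex{1,2,3} = 0
G(11) = mex{0,3,2} = 1
G(12) = mex{1,0,3} = 2
G(13) = mex{2,1,0} = 3
G(14) = mex{3,0,1} = 2
G(15) = mex{2,1,0} = 3
G(16) = mex{3,2,1} = 0
G(17) = mex{0,3,2} = 1
G(18) = mex{1,2,3} = 0
G(19) = mex{0,3,2} = 1
G(20) = mex{1,0,3} = 2
G(21) = mex{2,1,0} = 3
G(22) = mex{3,0,1} = 2
G_B(22) = 2.
Pile C, S = {1, 2}:
G(0) = 0
G(1) = mex{0} = 1
G(2) = mex{1,0} = 2
G(3) = mex{2,1} = 0
G(4) = mex{0,2} = 1
G(5) = mex{1,0} = 2
G(6) = mex{2,1} = 0
G(7) = mex{0,2} = 1
G(8) = mex{1,0} = 2
G(9) = mex{2,1} = 0
G(10) = mex{0,2} = 1
G(11) = mex{1,0} = 2
G(12) = mex{2,1} = 0
G(13) = mex{0,2} = 1
G(14) = mex{1,0} = 2
G(15) = mex{2,1} = 0
G(16) = mex{0,2} = 1
G_C(16) = 1.
Combined Grundy value = 0 ⊕ 2 ⊕ 1 = 3.
A winning move leaves total XOR = 0, i.e. changes one component's Grundy value g to g ⊕ X where X is the current total.
Pile A: need g' = 0⊕3 = 3. Options: 16−1→G=1, 16−9→G=1. Hits: 0.
Pile B: need g' = 2⊕3 = 1. Options: 22−1→G=3, 22−4→G=0, 22−5→G=1. Hits: 1.
Pile C: need g' = 1⊕3 = 2. Options: 16−1→G=0, 16−2→G=2. Hits: 1.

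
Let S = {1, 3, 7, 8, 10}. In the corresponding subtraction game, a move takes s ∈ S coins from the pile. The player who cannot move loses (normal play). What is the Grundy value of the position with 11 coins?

3

n :  0  1  2  3  4  5  6  7  8  9 10 11
G :  0  1  0  1  0  1  0  1  2  3  2  3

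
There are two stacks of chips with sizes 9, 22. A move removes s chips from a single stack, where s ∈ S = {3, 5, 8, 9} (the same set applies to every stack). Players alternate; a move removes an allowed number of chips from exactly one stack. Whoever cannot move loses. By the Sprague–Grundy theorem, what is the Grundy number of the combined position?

All stacks use S = {3, 5, 8, 9}:
n :  0  1  2  3  4  5  6  7  8  9 10 11 12 13 14 15 16 17 18 19 20 21 22
G :  0  0  0  1  1  1  2  2  2  3  3  3  0  0  0  1  1  1  2  2  2  3  3
Stack A: G(9) = 3.
Stack B: G(22) = 3.
Combined Grundy value = 3 ⊕ 3 = 0.

0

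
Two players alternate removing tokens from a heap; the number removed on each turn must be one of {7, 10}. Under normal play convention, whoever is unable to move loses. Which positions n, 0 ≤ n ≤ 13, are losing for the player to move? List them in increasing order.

0, 1, 2, 3, 4, 5, 6

n :  0  1  2  3  4  5  6  7  8  9 10 11 12 13
G :  0  0  0  0  0  0  0  1  1  1  1  1  1  1
P-positions are exactly the n with G(n) = 0.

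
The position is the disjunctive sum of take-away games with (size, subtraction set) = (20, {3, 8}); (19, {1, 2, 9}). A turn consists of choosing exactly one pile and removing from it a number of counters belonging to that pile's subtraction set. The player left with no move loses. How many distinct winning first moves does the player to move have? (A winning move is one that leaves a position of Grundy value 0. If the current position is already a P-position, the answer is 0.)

Pile A, S = {3, 8}:
G(0) = 0
G(1) = mex{} = 0
G(2) = mex{} = 0
G(3) = mex{0} = 1
G(4) = mex{0} = 1
G(5) = mex{0} = 1
G(6) = mex{1} = 0
G(7) = mex{1} = 0
G(8) = mex{1,0} = 2
G(9) = mex{0,0} = 1
G(10) = mex{0,0} = 1
G(11) = mex{2,1} = 0
G(12) = mex{1,1} = 0
G(13) = mex{1,1} = 0
G(14) = mex{0,0} = 1
G(15) = mex{0,0} = 1
G(16) = mex{0,2} = 1
G(17) = mex{1,1} = 0
G(18) = mex{1,1} = 0
G(19) = mex{1,0} = 2
G(20) = mex{0,0} = 1
G_A(20) = 1.
Pile B, S = {1, 2, 9}:
G(0) = 0
G(1) = mex{0} = 1
G(2) = mex{1,0} = 2
G(3) = mex{2,1} = 0
G(4) = mex{0,2} = 1
G(5) = mex{1,0} = 2
G(6) = mex{2,1} = 0
G(7) = mex{0,2} = 1
G(8) = mex{1,0} = 2
G(9) = mex{2,1,0} = 3
G(10) = mex{3,2,1} = 0
G(11) = mex{0,3,2} = 1
G(12) = mex{1,0,0} = 2
G(13) = mex{2,1,1} = 0
G(14) = mex{0,2,2} = 1
G(15) = mex{1,0,0} = 2
G(16) = mex{2,1,1} = 0
G(17) = mex{0,2,2} = 1
G(18) = mex{1,0,3} = 2
G(19) = mex{2,1,0} = 3
G_B(19) = 3.
Combined Grundy value = 1 ⊕ 3 = 2.
A winning move leaves total XOR = 0, i.e. changes one component's Grundy value g to g ⊕ X where X is the current total.
Pile A: need g' = 1⊕2 = 3. Options: 20−3→G=0, 20−8→G=0. Hits: 0.
Pile B: need g' = 3⊕2 = 1. Options: 19−1→G=2, 19−2→G=1, 19−9→G=0. Hits: 1.

1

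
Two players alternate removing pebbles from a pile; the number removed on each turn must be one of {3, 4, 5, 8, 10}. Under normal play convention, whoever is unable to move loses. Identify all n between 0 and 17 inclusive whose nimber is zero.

0, 1, 2, 13, 14, 15

n :  0  1  2  3  4  5  6  7  8  9 10 11 12 13 14 15 16 17
G :  0  0  0  1  1  1  2  2  2  3  3  3  4  0  0  0  1  1
P-positions are exactly the n with G(n) = 0.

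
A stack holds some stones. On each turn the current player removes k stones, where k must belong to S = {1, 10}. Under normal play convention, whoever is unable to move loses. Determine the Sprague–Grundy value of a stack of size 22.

n :  0  1  2  3  4  5  6  7  8  9 10 11 12 13 14 15 16 17 18 19 20 21 22
G :  0  1  0  1  0  1  0  1  0  1  2  0  1  0  1  0  1  0  1  0  1  2  0

0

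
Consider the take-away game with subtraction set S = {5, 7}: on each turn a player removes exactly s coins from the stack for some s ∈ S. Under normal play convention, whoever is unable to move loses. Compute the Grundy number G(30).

n :  0  1  2  3  4  5  6  7  8  9 10 11 12 13 14 15 16 17 18 19 20 21 22 23 24 25 26 27 28 29 30
G :  0  0  0  0  0  1  1  1  1  1  2  2  0  0  0  0  0  1  1  1  1  1  2  2  0  0  0  0  0  1  1

1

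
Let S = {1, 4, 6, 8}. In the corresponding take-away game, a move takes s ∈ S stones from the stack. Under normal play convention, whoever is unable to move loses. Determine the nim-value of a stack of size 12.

0

G(0) = 0
G(1) = mex{0} = 1
G(2) = mex{1} = 0
G(3) = mex{0} = 1
G(4) = mex{1,0} = 2
G(5) = mex{2,1} = 0
G(6) = mex{0,0,0} = 1
G(7) = mex{1,1,1} = 0
G(8) = mex{0,2,0,0} = 1
G(9) = mex{1,0,1,1} = 2
G(10) = mex{2,1,2,0} = 3
G(11) = mex{3,0,0,1} = 2
G(12) = mex{2,1,1,2} = 0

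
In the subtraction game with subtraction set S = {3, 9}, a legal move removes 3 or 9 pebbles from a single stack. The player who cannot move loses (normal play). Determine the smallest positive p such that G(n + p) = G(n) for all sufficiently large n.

6

n :  0  1  2  3  4  5  6  7  8  9 10 11 12 13 14 15 16
G :  0  0  0  1  1  1  0  0  0  1  1  1  0  0  0  1  1
G(n+6) = G(n) holds for n = 0,…,8 (a full window of length max(S) = 9), so the sequence is purely periodic with period 6.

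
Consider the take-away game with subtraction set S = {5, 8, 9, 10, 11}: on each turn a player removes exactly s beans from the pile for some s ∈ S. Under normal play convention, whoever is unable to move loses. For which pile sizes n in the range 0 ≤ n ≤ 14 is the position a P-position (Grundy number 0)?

n :  0  1  2  3  4  5  6  7  8  9 10 11 12 13 14
G :  0  0  0  0  0  1  1  1  1  1  2  2  2  2  2
P-positions are exactly the n with G(n) = 0.

0, 1, 2, 3, 4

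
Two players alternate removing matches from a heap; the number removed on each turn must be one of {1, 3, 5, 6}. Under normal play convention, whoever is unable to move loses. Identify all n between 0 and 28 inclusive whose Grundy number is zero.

0, 2, 4, 11, 13, 15, 22, 24, 26

n :  0  1  2  3  4  5  6  7  8  9 10 11 12 13 14 15 16 17 18 19 20 21 22 23 24 25 26 27 28
G :  0  1  0  1  0  1  2  3  2  3  2  0  1  0  1  0  1  2  3  2  3  2  0  1  0  1  0  1  2
P-positions are exactly the n with G(n) = 0.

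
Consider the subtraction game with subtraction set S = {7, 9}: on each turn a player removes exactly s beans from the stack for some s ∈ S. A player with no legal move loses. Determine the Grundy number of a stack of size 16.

n :  0  1  2  3  4  5  6  7  8  9 10 11 12 13 14 15 16
G :  0  0  0  0  0  0  0  1  1  1  1  1  1  1  2  2  0

0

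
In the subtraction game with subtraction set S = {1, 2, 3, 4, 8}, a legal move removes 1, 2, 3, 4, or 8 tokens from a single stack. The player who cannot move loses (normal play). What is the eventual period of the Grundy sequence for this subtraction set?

5

n :  0  1  2  3  4  5  6  7  8  9 10 11 12 13 14
G :  0  1  2  3  4  0  1  2  3  4  0  1  2  3  4
G(n+5) = G(n) holds for n = 0,…,7 (a full window of length max(S) = 8), so the sequence is purely periodic with period 5.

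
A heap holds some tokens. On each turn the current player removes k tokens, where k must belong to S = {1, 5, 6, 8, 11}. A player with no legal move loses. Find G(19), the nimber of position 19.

n :  0  1  2  3  4  5  6  7  8  9 10 11 12 13 14 15 16 17 18 19
G :  0  1  0  1  0  1  2  3  2  3  2  3  4  5  0  1  0  1  0  1

1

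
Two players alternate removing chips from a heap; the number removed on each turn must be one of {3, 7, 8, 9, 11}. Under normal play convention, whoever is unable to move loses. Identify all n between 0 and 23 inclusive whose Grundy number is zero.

G(0) = 0
G(1) = mex{} = 0
G(2) = mex{} = 0
G(3) = mex{0} = 1
G(4) = mex{0} = 1
G(5) = mex{0} = 1
G(6) = mex{1} = 0
G(7) = mex{1,0} = 2
G(8) = mex{1,0,0} = 2
G(9) = mex{0,0,0,0} = 1
G(10) = mex{2,1,0,0} = 3
G(11) = mex{2,1,1,0,0} = 3
G(12) = mex{1,1,1,1,0} = 2
G(13) = mex{3,0,1,1,0} = 2
G(14) = mex{3,2,0,1,1} = 4
G(15) = mex{2,2,2,0,1} = 3
G(16) = mex{2,1,2,2,1} = 0
G(17) = mex{4,3,1,2,0} = 5
G(18) = mex{3,3,3,1,2} = 0
G(19) = mex{0,2,3,3,2} = 1
G(20) = mex{5,2,2,3,1} = 0
G(21) = mex{0,4,2,2,3} = 1
G(22) = mex{1,3,4,2,3} = 0
G(23) = mex{0,0,3,4,2} = 1
P-positions are exactly the n with G(n) = 0.

0, 1, 2, 6, 16, 18, 20, 22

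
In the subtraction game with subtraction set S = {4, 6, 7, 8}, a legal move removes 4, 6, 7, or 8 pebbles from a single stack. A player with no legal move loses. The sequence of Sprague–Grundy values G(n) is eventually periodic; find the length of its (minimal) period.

12

G(0) = 0
G(1) = mex{} = 0
G(2) = mex{} = 0
G(3) = mex{} = 0
G(4) = mex{0} = 1
G(5) = mex{0} = 1
G(6) = mex{0,0} = 1
G(7) = mex{0,0,0} = 1
G(8) = mex{1,0,0,0} = 2
G(9) = mex{1,0,0,0} = 2
G(10) = mex{1,1,0,0} = 2
G(11) = mex{1,1,1,0} = 2
G(12) = mex{2,1,1,1} = 0
G(13) = mex{2,1,1,1} = 0
G(14) = mex{2,2,1,1} = 0
G(15) = mex{2,2,2,1} = 0
G(16) = mex{0,2,2,2} = 1
G(17) = mex{0,2,2,2} = 1
G(18) = mex{0,0,2,2} = 1
G(19) = mex{0,0,0,2} = 1
G(20) = mex{1,0,0,0} = 2
G(21) = mex{1,0,0,0} = 2
G(22) = mex{1,1,0,0} = 2
G(23) = mex{1,1,1,0} = 2
G(24) = mex{2,1,1,1} = 0
G(25) = mex{2,1,1,1} = 0
G(n+12) = G(n) holds for n = 0,…,7 (a full window of length max(S) = 8), so the sequence is purely periodic with period 12.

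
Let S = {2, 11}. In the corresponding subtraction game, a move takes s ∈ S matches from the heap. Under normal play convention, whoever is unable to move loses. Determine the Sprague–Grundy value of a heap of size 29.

n :  0  1  2  3  4  5  6  7  8  9 10 11 12 13 14 15 16 17 18 19 20 21 22 23 24 25 26 27 28 29
G :  0  0  1  1  0  0  1  1  0  0  1  1  2  0  0  1  1  0  0  1  1  0  0  1  1  2  0  0  1  1

1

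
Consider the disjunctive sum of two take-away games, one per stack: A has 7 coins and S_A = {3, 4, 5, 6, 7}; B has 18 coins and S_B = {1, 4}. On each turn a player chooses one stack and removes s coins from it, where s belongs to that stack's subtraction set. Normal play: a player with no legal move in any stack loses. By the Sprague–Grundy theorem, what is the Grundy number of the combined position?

3

Stack A, S = {3, 4, 5, 6, 7}:
n : 0 1 2 3 4 5 6 7
G : 0 0 0 1 1 1 2 2
G_A(7) = 2.
Stack B, S = {1, 4}:
G(0) = 0
G(1) = mex{0} = 1
G(2) = mex{1} = 0
G(3) = mex{0} = 1
G(4) = mex{1,0} = 2
G(5) = mex{2,1} = 0
G(6) = mex{0,0} = 1
G(7) = mex{1,1} = 0
G(8) = mex{0,2} = 1
G(9) = mex{1,0} = 2
G(10) = mex{2,1} = 0
G(11) = mex{0,0} = 1
G(12) = mex{1,1} = 0
G(13) = mex{0,2} = 1
G(14) = mex{1,0} = 2
G(15) = mex{2,1} = 0
G(16) = mex{0,0} = 1
G(17) = mex{1,1} = 0
G(18) = mex{0,2} = 1
G_B(18) = 1.
Combined Grundy value = 2 ⊕ 1 = 3.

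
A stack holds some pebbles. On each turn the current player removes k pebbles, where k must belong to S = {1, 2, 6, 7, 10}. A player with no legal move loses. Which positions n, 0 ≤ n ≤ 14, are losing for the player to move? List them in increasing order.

0, 3, 8, 11

G(0) = 0
G(1) = mex{0} = 1
G(2) = mex{1,0} = 2
G(3) = mex{2,1} = 0
G(4) = mex{0,2} = 1
G(5) = mex{1,0} = 2
G(6) = mex{2,1,0} = 3
G(7) = mex{3,2,1,0} = 4
G(8) = mex{4,3,2,1} = 0
G(9) = mex{0,4,0,2} = 1
G(10) = mex{1,0,1,0,0} = 2
G(11) = mex{2,1,2,1,1} = 0
G(12) = mex{0,2,3,2,2} = 1
G(13) = mex{1,0,4,3,0} = 2
G(14) = mex{2,1,0,4,1} = 3
P-positions are exactly the n with G(n) = 0.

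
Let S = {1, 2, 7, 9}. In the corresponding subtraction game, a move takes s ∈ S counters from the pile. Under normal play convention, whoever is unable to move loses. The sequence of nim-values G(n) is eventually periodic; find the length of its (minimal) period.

n :  0  1  2  3  4  5  6  7  8  9 10 11 12 13 14 15 16 17 18 19 20 21 22 23
G :  0  1  2  0  1  2  0  1  2  3  4  0  1  2  0  1  2  0  1  2  3  4  0  1
G(n+11) = G(n) holds for n = 0,…,8 (a full window of length max(S) = 9), so the sequence is purely periodic with period 11.

11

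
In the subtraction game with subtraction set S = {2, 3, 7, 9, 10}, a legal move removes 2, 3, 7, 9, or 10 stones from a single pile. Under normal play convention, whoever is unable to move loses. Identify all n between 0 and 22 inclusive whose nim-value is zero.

G(0) = 0
G(1) = mex{} = 0
G(2) = mex{0} = 1
G(3) = mex{0,0} = 1
G(4) = mex{1,0} = 2
G(5) = mex{1,1} = 0
G(6) = mex{2,1} = 0
G(7) = mex{0,2,0} = 1
G(8) = mex{0,0,0} = 1
G(9) = mex{1,0,1,0} = 2
G(10) = mex{1,1,1,0,0} = 2
G(11) = mex{2,1,2,1,0} = 3
G(12) = mex{2,2,0,1,1} = 3
G(13) = mex{3,2,0,2,1} = 4
G(14) = mex{3,3,1,0,2} = 4
G(15) = mex{4,3,1,0,0} = 2
G(16) = mex{4,4,2,1,0} = 3
G(17) = mex{2,4,2,1,1} = 0
G(18) = mex{3,2,3,2,1} = 0
G(19) = mex{0,3,3,2,2} = 1
G(20) = mex{0,0,4,3,2} = 1
G(21) = mex{1,0,4,3,3} = 2
G(22) = mex{1,1,2,4,3} = 0
P-positions are exactly the n with G(n) = 0.

0, 1, 5, 6, 17, 18, 22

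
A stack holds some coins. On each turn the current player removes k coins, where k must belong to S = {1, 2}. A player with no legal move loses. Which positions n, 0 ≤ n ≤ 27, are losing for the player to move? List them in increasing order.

0, 3, 6, 9, 12, 15, 18, 21, 24, 27

n :  0  1  2  3  4  5  6  7  8  9 10 11 12 13 14 15 16 17 18 19 20 21 22 23 24 25 26 27
G :  0  1  2  0  1  2  0  1  2  0  1  2  0  1  2  0  1  2  0  1  2  0  1  2  0  1  2  0
P-positions are exactly the n with G(n) = 0.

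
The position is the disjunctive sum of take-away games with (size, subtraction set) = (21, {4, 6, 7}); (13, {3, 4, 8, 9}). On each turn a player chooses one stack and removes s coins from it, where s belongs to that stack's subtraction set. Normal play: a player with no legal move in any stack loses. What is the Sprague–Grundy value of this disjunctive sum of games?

2

Stack A, S = {4, 6, 7}:
n :  0  1  2  3  4  5  6  7  8  9 10 11 12 13 14 15 16 17 18 19 20 21
G :  0  0  0  0  1  1  1  1  2  2  2  0  0  0  0  1  1  1  1  2  2  2
G_A(21) = 2.
Stack B, S = {3, 4, 8, 9}:
n :  0  1  2  3  4  5  6  7  8  9 10 11 12 13
G :  0  0  0  1  1  1  2  0  2  3  1  3  0  0
G_B(13) = 0.
Combined Grundy value = 2 ⊕ 0 = 2.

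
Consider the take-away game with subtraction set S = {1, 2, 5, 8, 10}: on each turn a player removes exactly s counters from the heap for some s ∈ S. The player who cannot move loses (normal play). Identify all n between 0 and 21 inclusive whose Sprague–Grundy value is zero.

n :  0  1  2  3  4  5  6  7  8  9 10 11 12 13 14 15 16 17 18 19 20 21
G :  0  1  2  0  1  2  0  1  2  0  1  2  0  1  2  0  1  2  0  1  2  0
P-positions are exactly the n with G(n) = 0.

0, 3, 6, 9, 12, 15, 18, 21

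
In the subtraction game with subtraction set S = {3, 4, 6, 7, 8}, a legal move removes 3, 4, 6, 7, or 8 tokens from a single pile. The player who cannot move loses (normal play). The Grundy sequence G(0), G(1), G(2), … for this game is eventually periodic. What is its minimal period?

11

G(0) = 0
G(1) = mex{} = 0
G(2) = mex{} = 0
G(3) = mex{0} = 1
G(4) = mex{0,0} = 1
G(5) = mex{0,0} = 1
G(6) = mex{1,0,0} = 2
G(7) = mex{1,1,0,0} = 2
G(8) = mex{1,1,0,0,0} = 2
G(9) = mex{2,1,1,0,0} = 3
G(10) = mex{2,2,1,1,0} = 3
G(11) = mex{2,2,1,1,1} = 0
G(12) = mex{3,2,2,1,1} = 0
G(13) = mex{3,3,2,2,1} = 0
G(14) = mex{0,3,2,2,2} = 1
G(15) = mex{0,0,3,2,2} = 1
G(16) = mex{0,0,3,3,2} = 1
G(17) = mex{1,0,0,3,3} = 2
G(18) = mex{1,1,0,0,3} = 2
G(19) = mex{1,1,0,0,0} = 2
G(20) = mex{2,1,1,0,0} = 3
G(21) = mex{2,2,1,1,0} = 3
G(22) = mex{2,2,1,1,1} = 0
G(23) = mex{3,2,2,1,1} = 0
G(n+11) = G(n) holds for n = 0,…,7 (a full window of length max(S) = 8), so the sequence is purely periodic with period 11.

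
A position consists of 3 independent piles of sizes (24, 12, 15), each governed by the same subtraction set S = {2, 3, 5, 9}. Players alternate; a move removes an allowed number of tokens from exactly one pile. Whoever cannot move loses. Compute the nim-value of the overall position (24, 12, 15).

All piles use S = {2, 3, 5, 9}:
n :  0  1  2  3  4  5  6  7  8  9 10 11 12 13 14 15 16 17 18 19 20 21 22 23 24
G :  0  0  1  1  2  2  3  0  0  1  1  2  2  3  0  0  1  1  2  2  3  0  0  1  1
Pile A: G(24) = 1.
Pile B: G(12) = 2.
Pile C: G(15) = 0.
Combined Grundy value = 1 ⊕ 2 ⊕ 0 = 3.

3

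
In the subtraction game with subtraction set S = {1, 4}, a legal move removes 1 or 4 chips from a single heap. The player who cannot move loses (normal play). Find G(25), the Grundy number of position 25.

0

G(0) = 0
G(1) = mex{0} = 1
G(2) = mex{1} = 0
G(3) = mex{0} = 1
G(4) = mex{1,0} = 2
G(5) = mex{2,1} = 0
G(6) = mex{0,0} = 1
G(7) = mex{1,1} = 0
G(8) = mex{0,2} = 1
G(9) = mex{1,0} = 2
G(10) = mex{2,1} = 0
G(11) = mex{0,0} = 1
G(12) = mex{1,1} = 0
G(13) = mex{0,2} = 1
G(14) = mex{1,0} = 2
G(15) = mex{2,1} = 0
G(16) = mex{0,0} = 1
G(17) = mex{1,1} = 0
G(18) = mex{0,2} = 1
G(19) = mex{1,0} = 2
G(20) = mex{2,1} = 0
G(21) = mex{0,0} = 1
G(22) = mex{1,1} = 0
G(23) = mex{0,2} = 1
G(24) = mex{1,0} = 2
G(25) = mex{2,1} = 0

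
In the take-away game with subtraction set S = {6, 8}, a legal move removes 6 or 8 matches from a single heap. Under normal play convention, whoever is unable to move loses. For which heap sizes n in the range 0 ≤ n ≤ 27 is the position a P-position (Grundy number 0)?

n :  0  1  2  3  4  5  6  7  8  9 10 11 12 13 14 15 16 17 18 19 20 21 22 23 24 25 26 27
G :  0  0  0  0  0  0  1  1  1  1  1  1  2  2  0  0  0  0  0  0  1  1  1  1  1  1  2  2
P-positions are exactly the n with G(n) = 0.

0, 1, 2, 3, 4, 5, 14, 15, 16, 17, 18, 19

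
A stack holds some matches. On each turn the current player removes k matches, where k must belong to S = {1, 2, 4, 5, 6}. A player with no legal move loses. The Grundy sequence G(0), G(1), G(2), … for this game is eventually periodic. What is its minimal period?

10

G(0) = 0
G(1) = mex{0} = 1
G(2) = mex{1,0} = 2
G(3) = mex{2,1} = 0
G(4) = mex{0,2,0} = 1
G(5) = mex{1,0,1,0} = 2
G(6) = mex{2,1,2,1,0} = 3
G(7) = mex{3,2,0,2,1} = 4
G(8) = mex{4,3,1,0,2} = 5
G(9) = mex{5,4,2,1,0} = 3
G(10) = mex{3,5,3,2,1} = 0
G(11) = mex{0,3,4,3,2} = 1
G(12) = mex{1,0,5,4,3} = 2
G(13) = mex{2,1,3,5,4} = 0
G(14) = mex{0,2,0,3,5} = 1
G(15) = mex{1,0,1,0,3} = 2
G(16) = mex{2,1,2,1,0} = 3
G(17) = mex{3,2,0,2,1} = 4
G(18) = mex{4,3,1,0,2} = 5
G(19) = mex{5,4,2,1,0} = 3
G(20) = mex{3,5,3,2,1} = 0
G(21) = mex{0,3,4,3,2} = 1
G(n+10) = G(n) holds for n = 0,…,5 (a full window of length max(S) = 6), so the sequence is purely periodic with period 10.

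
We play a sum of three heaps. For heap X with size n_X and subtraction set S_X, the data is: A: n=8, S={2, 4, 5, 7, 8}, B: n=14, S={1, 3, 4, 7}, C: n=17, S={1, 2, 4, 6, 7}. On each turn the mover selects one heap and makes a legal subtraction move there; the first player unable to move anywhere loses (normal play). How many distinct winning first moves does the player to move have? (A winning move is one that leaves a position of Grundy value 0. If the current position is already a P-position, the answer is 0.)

1

Heap A, S = {2, 4, 5, 7, 8}:
G(0) = 0
G(1) = mex{} = 0
G(2) = mex{0} = 1
G(3) = mex{0} = 1
G(4) = mex{1,0} = 2
G(5) = mex{1,0,0} = 2
G(6) = mex{2,1,0} = 3
G(7) = mex{2,1,1,0} = 3
G(8) = mex{3,2,1,0,0} = 4
G_A(8) = 4.
Heap B, S = {1, 3, 4, 7}:
n :  0  1  2  3  4  5  6  7  8  9 10 11 12 13 14
G :  0  1  0  1  2  3  2  3  0  1  0  1  2  3  2
G_B(14) = 2.
Heap C, S = {1, 2, 4, 6, 7}:
n :  0  1  2  3  4  5  6  7  8  9 10 11 12 13 14 15 16 17
G :  0  1  2  0  1  2  3  4  0  1  2  0  1  2  3  4  0  1
G_C(17) = 1.
Combined Grundy value = 4 ⊕ 2 ⊕ 1 = 7.
A winning move leaves total XOR = 0, i.e. changes one component's Grundy value g to g ⊕ X where X is the current total.
Heap A: need g' = 4⊕7 = 3. Options: 8−2→G=3, 8−4→G=2, 8−5→G=1, 8−7→G=0, 8−8→G=0. Hits: 1.
Heap B: need g' = 2⊕7 = 5. Options: 14−1→G=3, 14−3→G=1, 14−4→G=0, 14−7→G=3. Hits: 0.
Heap C: need g' = 1⊕7 = 6. Options: 17−1→G=0, 17−2→G=4, 17−4→G=2, 17−6→G=0, 17−7→G=2. Hits: 0.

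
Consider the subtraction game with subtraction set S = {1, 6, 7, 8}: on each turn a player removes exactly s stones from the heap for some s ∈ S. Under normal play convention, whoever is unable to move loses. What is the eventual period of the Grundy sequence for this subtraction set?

n :  0  1  2  3  4  5  6  7  8  9 10 11 12 13 14 15 16 17 18 19 20 21 22 23 24 25 26 27
G :  0  1  0  1  0  1  2  3  2  3  2  3  4  0  1  0  1  0  1  2  3  2  3  2  3  4  0  1
G(n+13) = G(n) holds for n = 0,…,7 (a full window of length max(S) = 8), so the sequence is purely periodic with period 13.

13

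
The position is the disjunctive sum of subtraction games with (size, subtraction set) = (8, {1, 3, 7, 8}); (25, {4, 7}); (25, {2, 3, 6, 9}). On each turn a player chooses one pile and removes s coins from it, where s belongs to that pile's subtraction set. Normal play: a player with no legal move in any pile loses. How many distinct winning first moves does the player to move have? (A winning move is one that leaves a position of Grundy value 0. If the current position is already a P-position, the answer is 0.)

3

Pile A, S = {1, 3, 7, 8}:
G(0) = 0
G(1) = mex{0} = 1
G(2) = mex{1} = 0
G(3) = mex{0,0} = 1
G(4) = mex{1,1} = 0
G(5) = mex{0,0} = 1
G(6) = mex{1,1} = 0
G(7) = mex{0,0,0} = 1
G(8) = mex{1,1,1,0} = 2
G_A(8) = 2.
Pile B, S = {4, 7}:
G(0) = 0
G(1) = mex{} = 0
G(2) = mex{} = 0
G(3) = mex{} = 0
G(4) = mex{0} = 1
G(5) = mex{0} = 1
G(6) = mex{0} = 1
G(7) = mex{0,0} = 1
G(8) = mex{1,0} = 2
G(9) = mex{1,0} = 2
G(10) = mex{1,0} = 2
G(11) = mex{1,1} = 0
G(12) = mex{2,1} = 0
G(13) = mex{2,1} = 0
G(14) = mex{2,1} = 0
G(15) = mex{0,2} = 1
G(16) = mex{0,2} = 1
G(17) = mex{0,2} = 1
G(18) = mex{0,0} = 1
G(19) = mex{1,0} = 2
G(20) = mex{1,0} = 2
G(21) = mex{1,0} = 2
G(22) = mex{1,1} = 0
G(23) = mex{2,1} = 0
G(24) = mex{2,1} = 0
G(25) = mex{2,1} = 0
G_B(25) = 0.
Pile C, S = {2, 3, 6, 9}:
n :  0  1  2  3  4  5  6  7  8  9 10 11 12 13 14 15 16 17 18 19 20 21 22 23 24 25
G :  0  0  1  1  2  0  3  1  2  2  3  3  0  0  1  1  2  0  3  1  2  2  3  3  0  0
G_C(25) = 0.
Combined Grundy value = 2 ⊕ 0 ⊕ 0 = 2.
A winning move leaves total XOR = 0, i.e. changes one component's Grundy value g to g ⊕ X where X is the current total.
Pile A: need g' = 2⊕2 = 0. Options: 8−1→G=1, 8−3→G=1, 8−7→G=1, 8−8→G=0. Hits: 1.
Pile B: need g' = 0⊕2 = 2. Options: 25−4→G=2, 25−7→G=1. Hits: 1.
Pile C: need g' = 0⊕2 = 2. Options: 25−2→G=3, 25−3→G=3, 25−6→G=1, 25−9→G=2. Hits: 1.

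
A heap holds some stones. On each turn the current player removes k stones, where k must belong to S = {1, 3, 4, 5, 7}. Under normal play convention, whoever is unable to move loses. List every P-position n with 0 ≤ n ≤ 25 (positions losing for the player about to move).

n :  0  1  2  3  4  5  6  7  8  9 10 11 12 13 14 15 16 17 18 19 20 21 22 23 24 25
G :  0  1  0  1  2  3  2  3  0  1  0  1  2  3  2  3  0  1  0  1  2  3  2  3  0  1
P-positions are exactly the n with G(n) = 0.

0, 2, 8, 10, 16, 18, 24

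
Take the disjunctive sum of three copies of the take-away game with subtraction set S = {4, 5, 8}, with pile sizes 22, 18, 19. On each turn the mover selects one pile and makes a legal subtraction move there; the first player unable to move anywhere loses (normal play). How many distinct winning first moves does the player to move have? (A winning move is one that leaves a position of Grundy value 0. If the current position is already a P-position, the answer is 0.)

1

All piles use S = {4, 5, 8}:
G(0) = 0
G(1) = mex{} = 0
G(2) = mex{} = 0
G(3) = mex{} = 0
G(4) = mex{0} = 1
G(5) = mex{0,0} = 1
G(6) = mex{0,0} = 1
G(7) = mex{0,0} = 1
G(8) = mex{1,0,0} = 2
G(9) = mex{1,1,0} = 2
G(10) = mex{1,1,0} = 2
G(11) = mex{1,1,0} = 2
G(12) = mex{2,1,1} = 0
G(13) = mex{2,2,1} = 0
G(14) = mex{2,2,1} = 0
G(15) = mex{2,2,1} = 0
G(16) = mex{0,2,2} = 1
G(17) = mex{0,0,2} = 1
G(18) = mex{0,0,2} = 1
G(19) = mex{0,0,2} = 1
G(20) = mex{1,0,0} = 2
G(21) = mex{1,1,0} = 2
G(22) = mex{1,1,0} = 2
Pile A: G(22) = 2.
Pile B: G(18) = 1.
Pile C: G(19) = 1.
Combined Grundy value = 2 ⊕ 1 ⊕ 1 = 2.
A winning move leaves total XOR = 0, i.e. changes one component's Grundy value g to g ⊕ X where X is the current total.
Pile A: need g' = 2⊕2 = 0. Options: 22−4→G=1, 22−5→G=1, 22−8→G=0. Hits: 1.
Pile B: need g' = 1⊕2 = 3. Options: 18−4→G=0, 18−5→G=0, 18−8→G=2. Hits: 0.
Pile C: need g' = 1⊕2 = 3. Options: 19−4→G=0, 19−5→G=0, 19−8→G=2. Hits: 0.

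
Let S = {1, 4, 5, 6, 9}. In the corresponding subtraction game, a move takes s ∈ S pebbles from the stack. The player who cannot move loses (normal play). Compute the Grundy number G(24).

n :  0  1  2  3  4  5  6  7  8  9 10 11 12 13 14 15 16 17 18 19 20 21 22 23 24
G :  0  1  0  1  2  3  2  3  4  5  0  1  0  1  2  3  2  3  4  5  0  1  0  1  2

2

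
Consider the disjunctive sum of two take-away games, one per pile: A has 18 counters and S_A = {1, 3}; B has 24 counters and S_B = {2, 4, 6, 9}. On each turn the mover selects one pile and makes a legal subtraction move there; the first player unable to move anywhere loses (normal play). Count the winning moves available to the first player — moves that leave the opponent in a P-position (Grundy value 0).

0

Pile A, S = {1, 3}:
n :  0  1  2  3  4  5  6  7  8  9 10 11 12 13 14 15 16 17 18
G :  0  1  0  1  0  1  0  1  0  1  0  1  0  1  0  1  0  1  0
G_A(18) = 0.
Pile B, S = {2, 4, 6, 9}:
n :  0  1  2  3  4  5  6  7  8  9 10 11 12 13 14 15 16 17 18 19 20 21 22 23 24
G :  0  0  1  1  2  2  3  3  0  4  1  0  2  1  3  2  0  3  1  0  2  1  3  2  0
G_B(24) = 0.
Combined Grundy value = 0 ⊕ 0 = 0.
A winning move leaves total XOR = 0, i.e. changes one component's Grundy value g to g ⊕ X where X is the current total.
Pile A: target g' = 0⊕0 = 0, but every legal move changes the Grundy value (mex property), so 0 moves.
Pile B: target g' = 0⊕0 = 0, but every legal move changes the Grundy value (mex property), so 0 moves.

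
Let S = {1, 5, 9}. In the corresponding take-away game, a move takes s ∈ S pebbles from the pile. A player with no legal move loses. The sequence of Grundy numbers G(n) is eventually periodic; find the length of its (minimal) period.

2

n :  0  1  2  3  4  5  6  7  8  9 10 11 12 13 14
G :  0  1  0  1  0  1  0  1  0  1  0  1  0  1  0
G(n+2) = G(n) holds for n = 0,…,8 (a full window of length max(S) = 9), so the sequence is purely periodic with period 2.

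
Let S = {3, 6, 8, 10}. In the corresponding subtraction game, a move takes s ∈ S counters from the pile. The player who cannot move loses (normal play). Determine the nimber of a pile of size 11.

3

n :  0  1  2  3  4  5  6  7  8  9 10 11
G :  0  0  0  1  1  1  2  2  2  3  3  3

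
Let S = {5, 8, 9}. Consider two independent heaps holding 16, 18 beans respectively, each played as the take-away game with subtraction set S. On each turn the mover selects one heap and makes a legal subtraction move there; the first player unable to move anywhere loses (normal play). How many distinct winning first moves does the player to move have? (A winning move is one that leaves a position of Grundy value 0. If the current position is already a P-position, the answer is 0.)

0

All heaps use S = {5, 8, 9}:
n :  0  1  2  3  4  5  6  7  8  9 10 11 12 13 14 15 16 17 18
G :  0  0  0  0  0  1  1  1  1  1  2  2  2  2  0  0  0  0  0
Heap A: G(16) = 0.
Heap B: G(18) = 0.
Combined Grundy value = 0 ⊕ 0 = 0.
A winning move leaves total XOR = 0, i.e. changes one component's Grundy value g to g ⊕ X where X is the current total.
Heap A: target g' = 0⊕0 = 0, but every legal move changes the Grundy value (mex property), so 0 moves.
Heap B: target g' = 0⊕0 = 0, but every legal move changes the Grundy value (mex property), so 0 moves.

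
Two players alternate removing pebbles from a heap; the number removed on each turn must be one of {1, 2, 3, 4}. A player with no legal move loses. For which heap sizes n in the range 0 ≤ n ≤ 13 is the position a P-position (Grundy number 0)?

G(0) = 0
G(1) = mex{0} = 1
G(2) = mex{1,0} = 2
G(3) = mex{2,1,0} = 3
G(4) = mex{3,2,1,0} = 4
G(5) = mex{4,3,2,1} = 0
G(6) = mex{0,4,3,2} = 1
G(7) = mex{1,0,4,3} = 2
G(8) = mex{2,1,0,4} = 3
G(9) = mex{3,2,1,0} = 4
G(10) = mex{4,3,2,1} = 0
G(11) = mex{0,4,3,2} = 1
G(12) = mex{1,0,4,3} = 2
G(13) = mex{2,1,0,4} = 3
P-positions are exactly the n with G(n) = 0.

0, 5, 10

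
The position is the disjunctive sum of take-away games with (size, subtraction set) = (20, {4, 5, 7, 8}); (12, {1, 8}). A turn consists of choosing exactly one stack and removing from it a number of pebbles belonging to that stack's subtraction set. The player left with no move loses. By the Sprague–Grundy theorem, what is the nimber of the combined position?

3

Stack A, S = {4, 5, 7, 8}:
G(0) = 0
G(1) = mex{} = 0
G(2) = mex{} = 0
G(3) = mex{} = 0
G(4) = mex{0} = 1
G(5) = mex{0,0} = 1
G(6) = mex{0,0} = 1
G(7) = mex{0,0,0} = 1
G(8) = mex{1,0,0,0} = 2
G(9) = mex{1,1,0,0} = 2
G(10) = mex{1,1,0,0} = 2
G(11) = mex{1,1,1,0} = 2
G(12) = mex{2,1,1,1} = 0
G(13) = mex{2,2,1,1} = 0
G(14) = mex{2,2,1,1} = 0
G(15) = mex{2,2,2,1} = 0
G(16) = mex{0,2,2,2} = 1
G(17) = mex{0,0,2,2} = 1
G(18) = mex{0,0,2,2} = 1
G(19) = mex{0,0,0,2} = 1
G(20) = mex{1,0,0,0} = 2
G_A(20) = 2.
Stack B, S = {1, 8}:
G(0) = 0
G(1) = mex{0} = 1
G(2) = mex{1} = 0
G(3) = mex{0} = 1
G(4) = mex{1} = 0
G(5) = mex{0} = 1
G(6) = mex{1} = 0
G(7) = mex{0} = 1
G(8) = mex{1,0} = 2
G(9) = mex{2,1} = 0
G(10) = mex{0,0} = 1
G(11) = mex{1,1} = 0
G(12) = mex{0,0} = 1
G_B(12) = 1.
Combined Grundy value = 2 ⊕ 1 = 3.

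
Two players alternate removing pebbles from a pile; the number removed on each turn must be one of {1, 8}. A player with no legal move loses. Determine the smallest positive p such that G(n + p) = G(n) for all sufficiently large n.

9

n :  0  1  2  3  4  5  6  7  8  9 10 11 12 13 14 15 16 17 18 19
G :  0  1  0  1  0  1  0  1  2  0  1  0  1  0  1  0  1  2  0  1
G(n+9) = G(n) holds for n = 0,…,7 (a full window of length max(S) = 8), so the sequence is purely periodic with period 9.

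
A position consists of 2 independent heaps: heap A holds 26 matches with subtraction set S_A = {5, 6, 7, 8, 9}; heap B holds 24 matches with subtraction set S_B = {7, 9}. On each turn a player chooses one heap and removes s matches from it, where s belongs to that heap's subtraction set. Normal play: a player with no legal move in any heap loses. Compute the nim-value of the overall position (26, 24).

Heap A, S = {5, 6, 7, 8, 9}:
n :  0  1  2  3  4  5  6  7  8  9 10 11 12 13 14 15 16 17 18 19 20 21 22 23 24 25 26
G :  0  0  0  0  0  1  1  1  1  1  2  2  2  2  0  0  0  0  0  1  1  1  1  1  2  2  2
G_A(26) = 2.
Heap B, S = {7, 9}:
n :  0  1  2  3  4  5  6  7  8  9 10 11 12 13 14 15 16 17 18 19 20 21 22 23 24
G :  0  0  0  0  0  0  0  1  1  1  1  1  1  1  2  2  0  0  0  0  0  0  0  1  1
G_B(24) = 1.
Combined Grundy value = 2 ⊕ 1 = 3.

3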